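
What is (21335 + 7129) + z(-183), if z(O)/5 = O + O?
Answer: 26634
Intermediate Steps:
z(O) = 10*O (z(O) = 5*(O + O) = 5*(2*O) = 10*O)
(21335 + 7129) + z(-183) = (21335 + 7129) + 10*(-183) = 28464 - 1830 = 26634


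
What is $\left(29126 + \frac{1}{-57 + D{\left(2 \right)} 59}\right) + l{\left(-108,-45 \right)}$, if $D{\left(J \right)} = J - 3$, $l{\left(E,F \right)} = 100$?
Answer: $\frac{3390215}{116} \approx 29226.0$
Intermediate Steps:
$D{\left(J \right)} = -3 + J$ ($D{\left(J \right)} = J - 3 = -3 + J$)
$\left(29126 + \frac{1}{-57 + D{\left(2 \right)} 59}\right) + l{\left(-108,-45 \right)} = \left(29126 + \frac{1}{-57 + \left(-3 + 2\right) 59}\right) + 100 = \left(29126 + \frac{1}{-57 - 59}\right) + 100 = \left(29126 + \frac{1}{-116}\right) + 100 = \left(29126 - \frac{1}{116}\right) + 100 = \frac{3378615}{116} + 100 = \frac{3390215}{116}$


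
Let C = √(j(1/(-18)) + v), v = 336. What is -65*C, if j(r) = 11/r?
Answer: -65*√138 ≈ -763.58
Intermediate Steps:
C = √138 (C = √(11/(1/(-18)) + 336) = √(11/(-1/18) + 336) = √(11*(-18) + 336) = √(-198 + 336) = √138 ≈ 11.747)
-65*C = -65*√138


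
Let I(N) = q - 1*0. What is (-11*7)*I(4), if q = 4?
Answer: -308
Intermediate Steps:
I(N) = 4 (I(N) = 4 - 1*0 = 4 + 0 = 4)
(-11*7)*I(4) = -11*7*4 = -77*4 = -308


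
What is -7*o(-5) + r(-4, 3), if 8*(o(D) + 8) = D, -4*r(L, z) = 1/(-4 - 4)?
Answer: 1933/32 ≈ 60.406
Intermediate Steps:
r(L, z) = 1/32 (r(L, z) = -1/(4*(-4 - 4)) = -1/4/(-8) = -1/4*(-1/8) = 1/32)
o(D) = -8 + D/8
-7*o(-5) + r(-4, 3) = -7*(-8 + (1/8)*(-5)) + 1/32 = -7*(-8 - 5/8) + 1/32 = -7*(-69/8) + 1/32 = 483/8 + 1/32 = 1933/32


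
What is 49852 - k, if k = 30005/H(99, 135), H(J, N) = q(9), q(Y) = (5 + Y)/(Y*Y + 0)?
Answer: -1732477/14 ≈ -1.2375e+5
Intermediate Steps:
q(Y) = (5 + Y)/Y² (q(Y) = (5 + Y)/(Y² + 0) = (5 + Y)/(Y²) = (5 + Y)/Y²)
H(J, N) = 14/81 (H(J, N) = (5 + 9)/9² = (1/81)*14 = 14/81)
k = 2430405/14 (k = 30005/(14/81) = 30005*(81/14) = 2430405/14 ≈ 1.7360e+5)
49852 - k = 49852 - 1*2430405/14 = 49852 - 2430405/14 = -1732477/14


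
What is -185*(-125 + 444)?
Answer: -59015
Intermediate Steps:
-185*(-125 + 444) = -185*319 = -1*59015 = -59015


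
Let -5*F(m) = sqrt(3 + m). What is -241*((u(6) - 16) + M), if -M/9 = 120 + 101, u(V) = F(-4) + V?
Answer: 481759 + 241*I/5 ≈ 4.8176e+5 + 48.2*I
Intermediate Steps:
F(m) = -sqrt(3 + m)/5
u(V) = V - I/5 (u(V) = -sqrt(3 - 4)/5 + V = -I/5 + V = V - I/5)
M = -1989 (M = -9*(120 + 101) = -9*221 = -1989)
-241*((u(6) - 16) + M) = -241*(((6 - I/5) - 16) - 1989) = -241*((-10 - I/5) - 1989) = -241*(-1999 - I/5) = 481759 + 241*I/5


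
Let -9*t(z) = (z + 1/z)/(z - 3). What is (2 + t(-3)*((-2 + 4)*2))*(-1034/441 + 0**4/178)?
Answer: -146828/35721 ≈ -4.1104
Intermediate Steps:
t(z) = -(z + 1/z)/(9*(-3 + z)) (t(z) = -(z + 1/z)/(9*(z - 3)) = -(z + 1/z)/(9*(-3 + z)))
(2 + t(-3)*((-2 + 4)*2))*(-1034/441 + 0**4/178) = (2 + ((1/9)*(-1 - 1*(-3)**2)/(-3*(-3 - 3)))*((-2 + 4)*2))*(-1034/441 + 0**4/178) = (2 + ((1/9)*(-1/3)*(-1 - 1*9)/(-6))*(2*2))*(-1034*1/441 + 0*(1/178)) = (2 + ((1/9)*(-1/3)*(-1/6)*(-1 - 9))*4)*(-1034/441 + 0) = (2 + ((1/9)*(-1/3)*(-1/6)*(-10))*4)*(-1034/441) = (2 - 5/81*4)*(-1034/441) = (2 - 20/81)*(-1034/441) = (142/81)*(-1034/441) = -146828/35721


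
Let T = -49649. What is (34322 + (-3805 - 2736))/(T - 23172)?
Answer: -27781/72821 ≈ -0.38150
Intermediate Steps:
(34322 + (-3805 - 2736))/(T - 23172) = (34322 + (-3805 - 2736))/(-49649 - 23172) = (34322 - 6541)/(-72821) = 27781*(-1/72821) = -27781/72821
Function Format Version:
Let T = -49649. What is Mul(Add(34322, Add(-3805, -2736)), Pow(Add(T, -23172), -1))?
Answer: Rational(-27781, 72821) ≈ -0.38150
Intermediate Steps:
Mul(Add(34322, Add(-3805, -2736)), Pow(Add(T, -23172), -1)) = Mul(Add(34322, Add(-3805, -2736)), Pow(Add(-49649, -23172), -1)) = Mul(Add(34322, -6541), Pow(-72821, -1)) = Mul(27781, Rational(-1, 72821)) = Rational(-27781, 72821)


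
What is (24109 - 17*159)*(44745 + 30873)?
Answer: 1618678908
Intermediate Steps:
(24109 - 17*159)*(44745 + 30873) = (24109 - 2703)*75618 = 21406*75618 = 1618678908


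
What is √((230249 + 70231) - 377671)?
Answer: I*√77191 ≈ 277.83*I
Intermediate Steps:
√((230249 + 70231) - 377671) = √(300480 - 377671) = √(-77191) = I*√77191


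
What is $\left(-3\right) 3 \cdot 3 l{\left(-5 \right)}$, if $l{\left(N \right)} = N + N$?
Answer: $270$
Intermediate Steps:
$l{\left(N \right)} = 2 N$
$\left(-3\right) 3 \cdot 3 l{\left(-5 \right)} = \left(-3\right) 3 \cdot 3 \cdot 2 \left(-5\right) = \left(-9\right) 3 \left(-10\right) = \left(-27\right) \left(-10\right) = 270$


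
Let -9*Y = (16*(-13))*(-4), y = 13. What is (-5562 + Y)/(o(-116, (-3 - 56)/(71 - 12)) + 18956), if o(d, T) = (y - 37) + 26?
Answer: -25445/85311 ≈ -0.29826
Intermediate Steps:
o(d, T) = 2 (o(d, T) = (13 - 37) + 26 = -24 + 26 = 2)
Y = -832/9 (Y = -16*(-13)*(-4)/9 = -(-208)*(-4)/9 = -1/9*832 = -832/9 ≈ -92.444)
(-5562 + Y)/(o(-116, (-3 - 56)/(71 - 12)) + 18956) = (-5562 - 832/9)/(2 + 18956) = -50890/9/18958 = -50890/9*1/18958 = -25445/85311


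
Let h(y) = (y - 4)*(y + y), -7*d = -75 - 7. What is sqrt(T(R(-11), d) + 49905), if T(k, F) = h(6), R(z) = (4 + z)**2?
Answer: sqrt(49929) ≈ 223.45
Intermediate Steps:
d = 82/7 (d = -(-75 - 7)/7 = -1/7*(-82) = 82/7 ≈ 11.714)
h(y) = 2*y*(-4 + y) (h(y) = (-4 + y)*(2*y) = 2*y*(-4 + y))
T(k, F) = 24 (T(k, F) = 2*6*(-4 + 6) = 2*6*2 = 24)
sqrt(T(R(-11), d) + 49905) = sqrt(24 + 49905) = sqrt(49929)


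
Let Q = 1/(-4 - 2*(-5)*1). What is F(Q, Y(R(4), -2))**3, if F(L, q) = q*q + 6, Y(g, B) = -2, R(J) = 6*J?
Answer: 1000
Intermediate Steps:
Q = 1/6 (Q = 1/(-4 + 10*1) = 1/(-4 + 10) = 1/6 ≈ 0.16667)
F(L, q) = 6 + q**2 (F(L, q) = q**2 + 6 = 6 + q**2)
F(Q, Y(R(4), -2))**3 = (6 + (-2)**2)**3 = (6 + 4)**3 = 10**3 = 1000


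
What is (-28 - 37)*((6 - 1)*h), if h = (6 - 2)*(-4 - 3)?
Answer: 9100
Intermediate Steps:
h = -28 (h = 4*(-7) = -28)
(-28 - 37)*((6 - 1)*h) = (-28 - 37)*((6 - 1)*(-28)) = -325*(-28) = -65*(-140) = 9100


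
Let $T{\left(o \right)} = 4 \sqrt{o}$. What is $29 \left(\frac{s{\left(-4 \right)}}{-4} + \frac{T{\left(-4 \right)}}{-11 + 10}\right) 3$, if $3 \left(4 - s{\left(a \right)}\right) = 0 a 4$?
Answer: $-87 - 696 i \approx -87.0 - 696.0 i$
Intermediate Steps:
$s{\left(a \right)} = 4$ ($s{\left(a \right)} = 4 - \frac{0 a 4}{3} = 4 - \frac{0 \cdot 4}{3} = 4 - 0 = 4 + 0 = 4$)
$29 \left(\frac{s{\left(-4 \right)}}{-4} + \frac{T{\left(-4 \right)}}{-11 + 10}\right) 3 = 29 \left(\frac{4}{-4} + \frac{4 \sqrt{-4}}{-11 + 10}\right) 3 = 29 \left(4 \left(- \frac{1}{4}\right) + \frac{4 \cdot 2 i}{-1}\right) 3 = 29 \left(-1 + 8 i \left(-1\right)\right) 3 = 29 \left(-1 - 8 i\right) 3 = \left(-29 - 232 i\right) 3 = -87 - 696 i$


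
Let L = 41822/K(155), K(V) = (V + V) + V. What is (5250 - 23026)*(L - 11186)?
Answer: 91718258368/465 ≈ 1.9724e+8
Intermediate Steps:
K(V) = 3*V (K(V) = 2*V + V = 3*V)
L = 41822/465 (L = 41822/((3*155)) = 41822/465 ≈ 89.940)
(5250 - 23026)*(L - 11186) = (5250 - 23026)*(41822/465 - 11186) = -17776*(-5159668/465) = 91718258368/465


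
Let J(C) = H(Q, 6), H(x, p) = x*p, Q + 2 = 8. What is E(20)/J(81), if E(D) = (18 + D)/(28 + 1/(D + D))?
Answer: 20/531 ≈ 0.037665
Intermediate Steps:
Q = 6 (Q = -2 + 8 = 6)
H(x, p) = p*x
J(C) = 36 (J(C) = 6*6 = 36)
E(D) = (18 + D)/(28 + 1/(2*D))
E(20)/J(81) = (2*20*(18 + 20)/(1 + 56*20))/36 = (2*20*38/(1 + 1120))*(1/36) = (2*20*38/1121)*(1/36) = (2*20*(1/1121)*38)*(1/36) = (80/59)*(1/36) = 20/531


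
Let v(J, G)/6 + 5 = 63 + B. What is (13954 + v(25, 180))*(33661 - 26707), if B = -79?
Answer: 96159912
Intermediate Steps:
v(J, G) = -126 (v(J, G) = -30 + 6*(63 - 79) = -30 + 6*(-16) = -30 - 96 = -126)
(13954 + v(25, 180))*(33661 - 26707) = (13954 - 126)*(33661 - 26707) = 13828*6954 = 96159912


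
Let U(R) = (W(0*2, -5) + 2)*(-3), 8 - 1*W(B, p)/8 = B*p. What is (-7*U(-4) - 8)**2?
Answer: 1898884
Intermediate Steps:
W(B, p) = 64 - 8*B*p
U(R) = -198 (U(R) = ((64 - 8*0*2*(-5)) + 2)*(-3) = ((64 - 8*0*(-5)) + 2)*(-3) = ((64 + 0) + 2)*(-3) = (64 + 2)*(-3) = 66*(-3) = -198)
(-7*U(-4) - 8)**2 = (-7*(-198) - 8)**2 = (1386 - 8)**2 = 1378**2 = 1898884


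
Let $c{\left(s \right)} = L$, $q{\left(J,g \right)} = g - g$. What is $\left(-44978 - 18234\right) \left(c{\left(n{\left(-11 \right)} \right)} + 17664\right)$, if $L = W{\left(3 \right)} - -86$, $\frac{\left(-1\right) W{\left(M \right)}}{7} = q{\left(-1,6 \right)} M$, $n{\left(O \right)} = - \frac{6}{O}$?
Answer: $-1122013000$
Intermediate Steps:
$q{\left(J,g \right)} = 0$
$W{\left(M \right)} = 0$ ($W{\left(M \right)} = - 7 \cdot 0 M = \left(-7\right) 0 = 0$)
$L = 86$ ($L = 0 - -86 = 0 + 86 = 86$)
$c{\left(s \right)} = 86$
$\left(-44978 - 18234\right) \left(c{\left(n{\left(-11 \right)} \right)} + 17664\right) = \left(-44978 - 18234\right) \left(86 + 17664\right) = \left(-63212\right) 17750 = -1122013000$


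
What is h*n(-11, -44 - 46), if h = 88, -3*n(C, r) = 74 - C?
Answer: -7480/3 ≈ -2493.3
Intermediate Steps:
n(C, r) = -74/3 + C/3 (n(C, r) = -(74 - C)/3 = -74/3 + C/3)
h*n(-11, -44 - 46) = 88*(-74/3 + (⅓)*(-11)) = 88*(-74/3 - 11/3) = 88*(-85/3) = -7480/3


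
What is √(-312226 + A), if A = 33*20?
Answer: I*√311566 ≈ 558.18*I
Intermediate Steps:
A = 660
√(-312226 + A) = √(-312226 + 660) = √(-311566) = I*√311566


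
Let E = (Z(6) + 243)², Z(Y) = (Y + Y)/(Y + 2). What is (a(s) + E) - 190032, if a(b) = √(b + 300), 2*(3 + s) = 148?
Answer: -521007/4 + √371 ≈ -1.3023e+5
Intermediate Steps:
Z(Y) = 2*Y/(2 + Y) (Z(Y) = (2*Y)/(2 + Y) = 2*Y/(2 + Y))
s = 71 (s = -3 + (½)*148 = -3 + 74 = 71)
a(b) = √(300 + b)
E = 239121/4 (E = (2*6/(2 + 6) + 243)² = (2*6/8 + 243)² = (2*6*(⅛) + 243)² = (3/2 + 243)² = (489/2)² = 239121/4 ≈ 59780.)
(a(s) + E) - 190032 = (√(300 + 71) + 239121/4) - 190032 = (√371 + 239121/4) - 190032 = (239121/4 + √371) - 190032 = -521007/4 + √371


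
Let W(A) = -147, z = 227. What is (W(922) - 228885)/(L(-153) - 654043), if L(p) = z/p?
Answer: 17520948/50034403 ≈ 0.35018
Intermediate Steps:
L(p) = 227/p
(W(922) - 228885)/(L(-153) - 654043) = (-147 - 228885)/(227/(-153) - 654043) = -229032/(227*(-1/153) - 654043) = -229032/(-227/153 - 654043) = -229032/(-100068806/153) = -229032*(-153/100068806) = 17520948/50034403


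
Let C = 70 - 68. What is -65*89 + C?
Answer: -5783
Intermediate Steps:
C = 2
-65*89 + C = -65*89 + 2 = -5785 + 2 = -5783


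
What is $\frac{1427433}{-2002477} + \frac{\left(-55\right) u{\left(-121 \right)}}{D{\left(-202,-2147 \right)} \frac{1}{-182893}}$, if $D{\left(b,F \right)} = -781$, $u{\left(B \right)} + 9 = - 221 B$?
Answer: $- \frac{48951508311295003}{142175867} \approx -3.443 \cdot 10^{8}$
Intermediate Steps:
$u{\left(B \right)} = -9 - 221 B$
$\frac{1427433}{-2002477} + \frac{\left(-55\right) u{\left(-121 \right)}}{D{\left(-202,-2147 \right)} \frac{1}{-182893}} = \frac{1427433}{-2002477} + \frac{\left(-55\right) \left(-9 - -26741\right)}{\left(-781\right) \frac{1}{-182893}} = 1427433 \left(- \frac{1}{2002477}\right) + \frac{\left(-55\right) \left(-9 + 26741\right)}{\left(-781\right) \left(- \frac{1}{182893}\right)} = - \frac{1427433}{2002477} + \frac{\left(-55\right) 26732}{\frac{781}{182893}} = - \frac{1427433}{2002477} - \frac{24445478380}{71} = - \frac{48951508311295003}{142175867}$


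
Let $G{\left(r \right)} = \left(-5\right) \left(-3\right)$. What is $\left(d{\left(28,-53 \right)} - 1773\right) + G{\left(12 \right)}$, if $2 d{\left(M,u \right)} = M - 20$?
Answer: $-1754$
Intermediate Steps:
$G{\left(r \right)} = 15$
$d{\left(M,u \right)} = -10 + \frac{M}{2}$ ($d{\left(M,u \right)} = \frac{M - 20}{2} = \frac{-20 + M}{2} = -10 + \frac{M}{2}$)
$\left(d{\left(28,-53 \right)} - 1773\right) + G{\left(12 \right)} = \left(\left(-10 + \frac{1}{2} \cdot 28\right) - 1773\right) + 15 = \left(\left(-10 + 14\right) - 1773\right) + 15 = \left(4 - 1773\right) + 15 = -1769 + 15 = -1754$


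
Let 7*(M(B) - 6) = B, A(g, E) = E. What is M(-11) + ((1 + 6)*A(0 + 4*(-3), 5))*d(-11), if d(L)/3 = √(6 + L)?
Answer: 31/7 + 105*I*√5 ≈ 4.4286 + 234.79*I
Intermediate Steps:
M(B) = 6 + B/7
d(L) = 3*√(6 + L)
M(-11) + ((1 + 6)*A(0 + 4*(-3), 5))*d(-11) = (6 + (⅐)*(-11)) + ((1 + 6)*5)*(3*√(6 - 11)) = (6 - 11/7) + (7*5)*(3*√(-5)) = 31/7 + 35*(3*(I*√5)) = 31/7 + 35*(3*I*√5) = 31/7 + 105*I*√5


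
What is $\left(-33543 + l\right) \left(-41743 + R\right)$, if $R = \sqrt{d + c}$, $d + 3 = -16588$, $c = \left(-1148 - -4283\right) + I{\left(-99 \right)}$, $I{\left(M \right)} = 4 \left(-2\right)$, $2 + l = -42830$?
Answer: $3188121625 - 458250 i \sqrt{374} \approx 3.1881 \cdot 10^{9} - 8.8621 \cdot 10^{6} i$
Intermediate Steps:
$l = -42832$ ($l = -2 - 42830 = -42832$)
$I{\left(M \right)} = -8$
$c = 3127$ ($c = \left(-1148 - -4283\right) - 8 = \left(-1148 + 4283\right) - 8 = 3135 - 8 = 3127$)
$d = -16591$ ($d = -3 - 16588 = -16591$)
$R = 6 i \sqrt{374}$ ($R = \sqrt{-16591 + 3127} = \sqrt{-13464} = 6 i \sqrt{374} \approx 116.03 i$)
$\left(-33543 + l\right) \left(-41743 + R\right) = \left(-33543 - 42832\right) \left(-41743 + 6 i \sqrt{374}\right) = - 76375 \left(-41743 + 6 i \sqrt{374}\right) = 3188121625 - 458250 i \sqrt{374}$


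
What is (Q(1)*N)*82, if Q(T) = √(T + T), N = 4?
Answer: 328*√2 ≈ 463.86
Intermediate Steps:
Q(T) = √2*√T (Q(T) = √(2*T) = √2*√T)
(Q(1)*N)*82 = ((√2*√1)*4)*82 = ((√2*1)*4)*82 = (√2*4)*82 = (4*√2)*82 = 328*√2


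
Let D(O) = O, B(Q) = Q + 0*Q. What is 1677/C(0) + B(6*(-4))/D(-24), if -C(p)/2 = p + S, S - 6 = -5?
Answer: -1675/2 ≈ -837.50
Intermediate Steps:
S = 1 (S = 6 - 5 = 1)
B(Q) = Q (B(Q) = Q + 0 = Q)
C(p) = -2 - 2*p (C(p) = -2*(p + 1) = -2*(1 + p) = -2 - 2*p)
1677/C(0) + B(6*(-4))/D(-24) = 1677/(-2 - 2*0) + (6*(-4))/(-24) = 1677/(-2 + 0) - 24*(-1/24) = 1677/(-2) + 1 = 1677*(-1/2) + 1 = -1677/2 + 1 = -1675/2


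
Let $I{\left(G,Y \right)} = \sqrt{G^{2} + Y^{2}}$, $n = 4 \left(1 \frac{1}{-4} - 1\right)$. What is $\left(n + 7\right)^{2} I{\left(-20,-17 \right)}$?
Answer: $4 \sqrt{689} \approx 105.0$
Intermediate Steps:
$n = -5$ ($n = 4 \left(1 \left(- \frac{1}{4}\right) - 1\right) = 4 \left(- \frac{1}{4} - 1\right) = 4 \left(- \frac{5}{4}\right) = -5$)
$\left(n + 7\right)^{2} I{\left(-20,-17 \right)} = \left(-5 + 7\right)^{2} \sqrt{\left(-20\right)^{2} + \left(-17\right)^{2}} = 2^{2} \sqrt{400 + 289} = 4 \sqrt{689}$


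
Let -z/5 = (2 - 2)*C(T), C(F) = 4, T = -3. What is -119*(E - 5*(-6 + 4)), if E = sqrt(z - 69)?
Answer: -1190 - 119*I*sqrt(69) ≈ -1190.0 - 988.49*I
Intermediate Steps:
z = 0 (z = -5*(2 - 2)*4 = -0*4 = -5*0 = 0)
E = I*sqrt(69) (E = sqrt(0 - 69) = sqrt(-69) = I*sqrt(69) ≈ 8.3066*I)
-119*(E - 5*(-6 + 4)) = -119*(I*sqrt(69) - 5*(-6 + 4)) = -119*(I*sqrt(69) - 5*(-2)) = -119*(I*sqrt(69) + 10) = -119*(10 + I*sqrt(69)) = -1190 - 119*I*sqrt(69)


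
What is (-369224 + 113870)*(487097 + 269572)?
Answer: -193218455826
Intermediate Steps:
(-369224 + 113870)*(487097 + 269572) = -255354*756669 = -193218455826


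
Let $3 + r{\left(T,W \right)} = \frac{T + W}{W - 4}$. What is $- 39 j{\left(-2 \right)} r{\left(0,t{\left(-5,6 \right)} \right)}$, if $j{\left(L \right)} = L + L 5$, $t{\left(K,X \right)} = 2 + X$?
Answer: $-468$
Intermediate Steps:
$j{\left(L \right)} = 6 L$ ($j{\left(L \right)} = L + 5 L = 6 L$)
$r{\left(T,W \right)} = -3 + \frac{T + W}{-4 + W}$ ($r{\left(T,W \right)} = -3 + \frac{T + W}{W - 4} = -3 + \frac{T + W}{-4 + W}$)
$- 39 j{\left(-2 \right)} r{\left(0,t{\left(-5,6 \right)} \right)} = - 39 \cdot 6 \left(-2\right) \frac{12 + 0 - 2 \left(2 + 6\right)}{-4 + \left(2 + 6\right)} = \left(-39\right) \left(-12\right) \frac{12 + 0 - 16}{-4 + 8} = 468 \frac{12 + 0 - 16}{4} = 468 \cdot \frac{1}{4} \left(-4\right) = 468 \left(-1\right) = -468$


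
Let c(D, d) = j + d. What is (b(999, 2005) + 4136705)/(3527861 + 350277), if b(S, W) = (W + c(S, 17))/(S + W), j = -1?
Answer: 12426663841/11649926552 ≈ 1.0667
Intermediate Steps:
c(D, d) = -1 + d
b(S, W) = (16 + W)/(S + W) (b(S, W) = (W + (-1 + 17))/(S + W) = (W + 16)/(S + W) = (16 + W)/(S + W))
(b(999, 2005) + 4136705)/(3527861 + 350277) = ((16 + 2005)/(999 + 2005) + 4136705)/(3527861 + 350277) = (2021/3004 + 4136705)/3878138 = ((1/3004)*2021 + 4136705)*(1/3878138) = (2021/3004 + 4136705)*(1/3878138) = (12426663841/3004)*(1/3878138) = 12426663841/11649926552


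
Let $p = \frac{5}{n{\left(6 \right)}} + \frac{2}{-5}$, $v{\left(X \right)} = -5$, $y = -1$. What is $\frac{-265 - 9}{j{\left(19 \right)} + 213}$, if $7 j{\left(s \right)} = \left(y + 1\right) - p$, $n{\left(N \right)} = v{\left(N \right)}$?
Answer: $- \frac{685}{533} \approx -1.2852$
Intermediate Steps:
$n{\left(N \right)} = -5$
$p = - \frac{7}{5}$ ($p = \frac{5}{-5} + \frac{2}{-5} = 5 \left(- \frac{1}{5}\right) + 2 \left(- \frac{1}{5}\right) = -1 - \frac{2}{5} = - \frac{7}{5} \approx -1.4$)
$j{\left(s \right)} = \frac{1}{5}$ ($j{\left(s \right)} = \frac{\left(-1 + 1\right) - - \frac{7}{5}}{7} = \frac{0 + \frac{7}{5}}{7} = \frac{1}{7} \cdot \frac{7}{5} = \frac{1}{5}$)
$\frac{-265 - 9}{j{\left(19 \right)} + 213} = \frac{-265 - 9}{\frac{1}{5} + 213} = - \frac{274}{\frac{1066}{5}} = \left(-274\right) \frac{5}{1066} = - \frac{685}{533}$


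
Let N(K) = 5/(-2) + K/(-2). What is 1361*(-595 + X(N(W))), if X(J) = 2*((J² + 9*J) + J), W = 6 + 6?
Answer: -1689001/2 ≈ -8.4450e+5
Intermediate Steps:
W = 12
N(K) = -5/2 - K/2 (N(K) = 5*(-½) + K*(-½) = -5/2 - K/2)
X(J) = 2*J² + 20*J (X(J) = 2*(J² + 10*J) = 2*J² + 20*J)
1361*(-595 + X(N(W))) = 1361*(-595 + 2*(-5/2 - ½*12)*(10 + (-5/2 - ½*12))) = 1361*(-595 + 2*(-5/2 - 6)*(10 + (-5/2 - 6))) = 1361*(-595 + 2*(-17/2)*(10 - 17/2)) = 1361*(-595 + 2*(-17/2)*(3/2)) = 1361*(-595 - 51/2) = 1361*(-1241/2) = -1689001/2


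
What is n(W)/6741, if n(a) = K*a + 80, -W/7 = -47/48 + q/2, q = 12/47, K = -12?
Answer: 177/140812 ≈ 0.0012570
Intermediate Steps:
q = 12/47 (q = 12*(1/47) = 12/47 ≈ 0.25532)
W = 13447/2256 (W = -7*(-47/48 + (12/47)/2) = -7*(-47*1/48 + (12/47)*(1/2)) = -7*(-47/48 + 6/47) = -7*(-1921/2256) = 13447/2256 ≈ 5.9605)
n(a) = 80 - 12*a (n(a) = -12*a + 80 = 80 - 12*a)
n(W)/6741 = (80 - 12*13447/2256)/6741 = (80 - 13447/188)*(1/6741) = (1593/188)*(1/6741) = 177/140812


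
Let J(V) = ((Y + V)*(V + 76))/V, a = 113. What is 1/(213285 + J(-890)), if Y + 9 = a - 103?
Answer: 445/94550002 ≈ 4.7065e-6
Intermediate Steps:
Y = 1 (Y = -9 + (113 - 103) = -9 + 10 = 1)
J(V) = (1 + V)*(76 + V)/V (J(V) = ((1 + V)*(V + 76))/V = ((1 + V)*(76 + V))/V = (1 + V)*(76 + V)/V)
1/(213285 + J(-890)) = 1/(213285 + (77 - 890 + 76/(-890))) = 1/(213285 + (77 - 890 + 76*(-1/890))) = 1/(213285 + (77 - 890 - 38/445)) = 1/(213285 - 361823/445) = 1/(94550002/445) = 445/94550002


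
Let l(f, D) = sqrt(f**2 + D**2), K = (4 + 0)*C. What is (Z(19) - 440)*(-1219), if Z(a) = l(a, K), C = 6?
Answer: 536360 - 1219*sqrt(937) ≈ 4.9905e+5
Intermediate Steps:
K = 24 (K = (4 + 0)*6 = 4*6 = 24)
l(f, D) = sqrt(D**2 + f**2)
Z(a) = sqrt(576 + a**2) (Z(a) = sqrt(24**2 + a**2) = sqrt(576 + a**2))
(Z(19) - 440)*(-1219) = (sqrt(576 + 19**2) - 440)*(-1219) = (sqrt(576 + 361) - 440)*(-1219) = (sqrt(937) - 440)*(-1219) = (-440 + sqrt(937))*(-1219) = 536360 - 1219*sqrt(937)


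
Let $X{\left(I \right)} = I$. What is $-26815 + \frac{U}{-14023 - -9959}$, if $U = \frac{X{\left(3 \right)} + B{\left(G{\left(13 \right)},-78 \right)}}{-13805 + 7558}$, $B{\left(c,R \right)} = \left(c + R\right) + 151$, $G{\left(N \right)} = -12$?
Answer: $- \frac{21274189733}{793369} \approx -26815.0$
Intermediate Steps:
$B{\left(c,R \right)} = 151 + R + c$ ($B{\left(c,R \right)} = \left(R + c\right) + 151 = 151 + R + c$)
$U = - \frac{64}{6247}$ ($U = \frac{3 - -61}{-13805 + 7558} = \frac{3 + 61}{-6247} = 64 \left(- \frac{1}{6247}\right) = - \frac{64}{6247} \approx -0.010245$)
$-26815 + \frac{U}{-14023 - -9959} = -26815 - \frac{64}{6247 \left(-14023 - -9959\right)} = -26815 - \frac{64}{6247 \left(-14023 + 9959\right)} = -26815 - \frac{64}{6247 \left(-4064\right)} = -26815 - - \frac{2}{793369} = -26815 + \frac{2}{793369} = - \frac{21274189733}{793369}$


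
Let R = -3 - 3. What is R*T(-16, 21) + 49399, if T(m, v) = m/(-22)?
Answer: 543341/11 ≈ 49395.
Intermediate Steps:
T(m, v) = -m/22 (T(m, v) = m*(-1/22) = -m/22)
R = -6
R*T(-16, 21) + 49399 = -(-3)*(-16)/11 + 49399 = -6*8/11 + 49399 = -48/11 + 49399 = 543341/11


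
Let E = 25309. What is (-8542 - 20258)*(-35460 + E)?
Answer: 292348800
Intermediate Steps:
(-8542 - 20258)*(-35460 + E) = (-8542 - 20258)*(-35460 + 25309) = -28800*(-10151) = 292348800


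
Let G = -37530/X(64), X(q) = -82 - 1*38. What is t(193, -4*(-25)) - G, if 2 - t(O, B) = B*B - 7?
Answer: -41215/4 ≈ -10304.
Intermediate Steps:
X(q) = -120 (X(q) = -82 - 38 = -120)
t(O, B) = 9 - B² (t(O, B) = 2 - (B*B - 7) = 2 - (B² - 7) = 2 - (-7 + B²) = 2 + (7 - B²) = 9 - B²)
G = 1251/4 (G = -37530/(-120) = -37530*(-1/120) = 1251/4 ≈ 312.75)
t(193, -4*(-25)) - G = (9 - (-4*(-25))²) - 1*1251/4 = (9 - 1*100²) - 1251/4 = (9 - 1*10000) - 1251/4 = (9 - 10000) - 1251/4 = -9991 - 1251/4 = -41215/4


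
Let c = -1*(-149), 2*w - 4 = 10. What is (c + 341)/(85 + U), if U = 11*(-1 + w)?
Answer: 490/151 ≈ 3.2450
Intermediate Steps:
w = 7 (w = 2 + (1/2)*10 = 2 + 5 = 7)
c = 149
U = 66 (U = 11*(-1 + 7) = 11*6 = 66)
(c + 341)/(85 + U) = (149 + 341)/(85 + 66) = 490/151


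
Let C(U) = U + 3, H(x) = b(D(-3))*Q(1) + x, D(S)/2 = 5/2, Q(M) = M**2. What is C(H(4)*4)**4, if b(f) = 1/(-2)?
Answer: 83521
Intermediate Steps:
D(S) = 5 (D(S) = 2*(5/2) = 5)
b(f) = -1/2 (b(f) = 1*(-1/2) = -1/2)
H(x) = -1/2 + x (H(x) = -1/2*1**2 + x = -1/2*1 + x = -1/2 + x)
C(U) = 3 + U
C(H(4)*4)**4 = (3 + (-1/2 + 4)*4)**4 = (3 + (7/2)*4)**4 = (3 + 14)**4 = 17**4 = 83521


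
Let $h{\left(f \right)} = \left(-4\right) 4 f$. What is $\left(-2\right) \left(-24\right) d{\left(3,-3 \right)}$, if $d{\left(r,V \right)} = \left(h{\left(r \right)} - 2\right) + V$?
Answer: $-2544$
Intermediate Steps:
$h{\left(f \right)} = - 16 f$
$d{\left(r,V \right)} = -2 + V - 16 r$ ($d{\left(r,V \right)} = \left(- 16 r - 2\right) + V = \left(-2 - 16 r\right) + V = -2 + V - 16 r$)
$\left(-2\right) \left(-24\right) d{\left(3,-3 \right)} = \left(-2\right) \left(-24\right) \left(-2 - 3 - 48\right) = 48 \left(-2 - 3 - 48\right) = 48 \left(-53\right) = -2544$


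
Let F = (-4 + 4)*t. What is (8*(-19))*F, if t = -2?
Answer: 0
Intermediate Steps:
F = 0 (F = (-4 + 4)*(-2) = 0*(-2) = 0)
(8*(-19))*F = (8*(-19))*0 = -152*0 = 0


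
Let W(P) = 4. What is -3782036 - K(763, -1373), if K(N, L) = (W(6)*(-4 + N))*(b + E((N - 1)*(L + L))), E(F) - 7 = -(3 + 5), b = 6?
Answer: -3797216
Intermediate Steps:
E(F) = -1 (E(F) = 7 - (3 + 5) = 7 - 1*8 = 7 - 8 = -1)
K(N, L) = -80 + 20*N (K(N, L) = (4*(-4 + N))*(6 - 1) = (-16 + 4*N)*5 = -80 + 20*N)
-3782036 - K(763, -1373) = -3782036 - (-80 + 20*763) = -3782036 - (-80 + 15260) = -3782036 - 1*15180 = -3782036 - 15180 = -3797216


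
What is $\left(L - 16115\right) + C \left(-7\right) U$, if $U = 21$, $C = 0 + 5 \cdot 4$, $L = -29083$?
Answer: $-48138$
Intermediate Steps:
$C = 20$ ($C = 0 + 20 = 20$)
$\left(L - 16115\right) + C \left(-7\right) U = \left(-29083 - 16115\right) + 20 \left(-7\right) 21 = -45198 - 2940 = -48138$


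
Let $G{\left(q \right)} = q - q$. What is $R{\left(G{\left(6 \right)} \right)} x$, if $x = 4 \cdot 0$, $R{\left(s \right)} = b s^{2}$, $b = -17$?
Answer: $0$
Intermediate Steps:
$G{\left(q \right)} = 0$
$R{\left(s \right)} = - 17 s^{2}$
$x = 0$
$R{\left(G{\left(6 \right)} \right)} x = - 17 \cdot 0^{2} \cdot 0 = \left(-17\right) 0 \cdot 0 = 0 \cdot 0 = 0$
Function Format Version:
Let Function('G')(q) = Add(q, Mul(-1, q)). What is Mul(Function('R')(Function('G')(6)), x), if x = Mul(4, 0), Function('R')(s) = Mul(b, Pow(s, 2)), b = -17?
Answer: 0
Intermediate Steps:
Function('G')(q) = 0
Function('R')(s) = Mul(-17, Pow(s, 2))
x = 0
Mul(Function('R')(Function('G')(6)), x) = Mul(Mul(-17, Pow(0, 2)), 0) = Mul(Mul(-17, 0), 0) = Mul(0, 0) = 0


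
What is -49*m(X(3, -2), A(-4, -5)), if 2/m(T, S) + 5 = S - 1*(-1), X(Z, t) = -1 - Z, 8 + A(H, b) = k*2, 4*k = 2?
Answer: 98/11 ≈ 8.9091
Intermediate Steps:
k = ½ (k = (¼)*2 = ½ ≈ 0.50000)
A(H, b) = -7 (A(H, b) = -8 + (½)*2 = -8 + 1 = -7)
m(T, S) = 2/(-4 + S) (m(T, S) = 2/(-5 + (S - 1*(-1))) = 2/(-5 + (S + 1)) = 2/(-5 + (1 + S)) = 2/(-4 + S))
-49*m(X(3, -2), A(-4, -5)) = -98/(-4 - 7) = -98/(-11) = -98*(-1)/11 = -49*(-2/11) = 98/11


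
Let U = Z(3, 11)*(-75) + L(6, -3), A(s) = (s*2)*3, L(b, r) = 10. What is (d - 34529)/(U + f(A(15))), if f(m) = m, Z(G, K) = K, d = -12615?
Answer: 47144/725 ≈ 65.026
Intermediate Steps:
A(s) = 6*s (A(s) = (2*s)*3 = 6*s)
U = -815 (U = 11*(-75) + 10 = -825 + 10 = -815)
(d - 34529)/(U + f(A(15))) = (-12615 - 34529)/(-815 + 6*15) = -47144/(-815 + 90) = -47144/(-725) = -47144*(-1/725) = 47144/725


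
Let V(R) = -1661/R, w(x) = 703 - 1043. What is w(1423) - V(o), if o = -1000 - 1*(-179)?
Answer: -280801/821 ≈ -342.02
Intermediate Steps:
o = -821 (o = -1000 + 179 = -821)
w(x) = -340
w(1423) - V(o) = -340 - (-1661)/(-821) = -340 - (-1661)*(-1)/821 = -340 - 1*1661/821 = -340 - 1661/821 = -280801/821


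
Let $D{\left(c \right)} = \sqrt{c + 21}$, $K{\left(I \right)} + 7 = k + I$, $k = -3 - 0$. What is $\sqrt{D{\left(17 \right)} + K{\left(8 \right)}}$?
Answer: $\sqrt{-2 + \sqrt{38}} \approx 2.0407$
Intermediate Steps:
$k = -3$ ($k = -3 + 0 = -3$)
$K{\left(I \right)} = -10 + I$ ($K{\left(I \right)} = -7 + \left(-3 + I\right) = -10 + I$)
$D{\left(c \right)} = \sqrt{21 + c}$
$\sqrt{D{\left(17 \right)} + K{\left(8 \right)}} = \sqrt{\sqrt{21 + 17} + \left(-10 + 8\right)} = \sqrt{\sqrt{38} - 2} = \sqrt{-2 + \sqrt{38}}$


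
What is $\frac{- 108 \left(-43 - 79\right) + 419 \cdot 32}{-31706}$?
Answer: $- \frac{13292}{15853} \approx -0.83845$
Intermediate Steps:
$\frac{- 108 \left(-43 - 79\right) + 419 \cdot 32}{-31706} = \left(\left(-108\right) \left(-122\right) + 13408\right) \left(- \frac{1}{31706}\right) = \left(13176 + 13408\right) \left(- \frac{1}{31706}\right) = 26584 \left(- \frac{1}{31706}\right) = - \frac{13292}{15853}$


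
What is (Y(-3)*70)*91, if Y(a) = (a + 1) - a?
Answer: 6370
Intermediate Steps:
Y(a) = 1 (Y(a) = (1 + a) - a = 1)
(Y(-3)*70)*91 = (1*70)*91 = 70*91 = 6370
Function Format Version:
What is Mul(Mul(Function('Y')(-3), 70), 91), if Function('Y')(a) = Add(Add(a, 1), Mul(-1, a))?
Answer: 6370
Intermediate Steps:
Function('Y')(a) = 1 (Function('Y')(a) = Add(Add(1, a), Mul(-1, a)) = 1)
Mul(Mul(Function('Y')(-3), 70), 91) = Mul(Mul(1, 70), 91) = Mul(70, 91) = 6370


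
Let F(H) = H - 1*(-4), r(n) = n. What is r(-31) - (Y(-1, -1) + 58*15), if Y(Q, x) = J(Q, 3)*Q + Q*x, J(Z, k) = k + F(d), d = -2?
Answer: -897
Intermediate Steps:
F(H) = 4 + H (F(H) = H + 4 = 4 + H)
J(Z, k) = 2 + k (J(Z, k) = k + (4 - 2) = k + 2 = 2 + k)
Y(Q, x) = 5*Q + Q*x (Y(Q, x) = (2 + 3)*Q + Q*x = 5*Q + Q*x)
r(-31) - (Y(-1, -1) + 58*15) = -31 - (-(5 - 1) + 58*15) = -31 - (-1*4 + 870) = -31 - (-4 + 870) = -31 - 1*866 = -31 - 866 = -897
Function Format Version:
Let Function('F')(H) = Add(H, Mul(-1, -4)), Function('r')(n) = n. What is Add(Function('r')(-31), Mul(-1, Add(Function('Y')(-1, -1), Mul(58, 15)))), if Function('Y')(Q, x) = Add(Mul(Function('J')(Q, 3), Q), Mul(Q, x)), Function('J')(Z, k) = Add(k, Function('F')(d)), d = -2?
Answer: -897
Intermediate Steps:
Function('F')(H) = Add(4, H) (Function('F')(H) = Add(H, 4) = Add(4, H))
Function('J')(Z, k) = Add(2, k) (Function('J')(Z, k) = Add(k, Add(4, -2)) = Add(k, 2) = Add(2, k))
Function('Y')(Q, x) = Add(Mul(5, Q), Mul(Q, x)) (Function('Y')(Q, x) = Add(Mul(Add(2, 3), Q), Mul(Q, x)) = Add(Mul(5, Q), Mul(Q, x)))
Add(Function('r')(-31), Mul(-1, Add(Function('Y')(-1, -1), Mul(58, 15)))) = Add(-31, Mul(-1, Add(Mul(-1, Add(5, -1)), Mul(58, 15)))) = Add(-31, Mul(-1, Add(Mul(-1, 4), 870))) = Add(-31, Mul(-1, Add(-4, 870))) = Add(-31, Mul(-1, 866)) = Add(-31, -866) = -897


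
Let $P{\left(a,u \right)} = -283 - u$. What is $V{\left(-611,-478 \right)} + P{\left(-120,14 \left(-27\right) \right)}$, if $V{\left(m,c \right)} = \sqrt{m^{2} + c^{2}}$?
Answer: $95 + \sqrt{601805} \approx 870.76$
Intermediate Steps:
$V{\left(m,c \right)} = \sqrt{c^{2} + m^{2}}$
$V{\left(-611,-478 \right)} + P{\left(-120,14 \left(-27\right) \right)} = \sqrt{\left(-478\right)^{2} + \left(-611\right)^{2}} - \left(283 + 14 \left(-27\right)\right) = \sqrt{228484 + 373321} - -95 = \sqrt{601805} + \left(-283 + 378\right) = \sqrt{601805} + 95 = 95 + \sqrt{601805}$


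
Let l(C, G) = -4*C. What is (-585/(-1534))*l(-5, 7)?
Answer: 450/59 ≈ 7.6271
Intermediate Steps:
(-585/(-1534))*l(-5, 7) = (-585/(-1534))*(-4*(-5)) = -585*(-1/1534)*20 = (45/118)*20 = 450/59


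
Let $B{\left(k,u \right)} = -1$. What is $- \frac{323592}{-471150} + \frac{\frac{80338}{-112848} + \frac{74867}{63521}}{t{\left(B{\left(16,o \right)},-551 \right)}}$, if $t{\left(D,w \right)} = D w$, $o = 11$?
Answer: $\frac{35546212439698801}{51691541859772200} \approx 0.68766$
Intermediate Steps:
$- \frac{323592}{-471150} + \frac{\frac{80338}{-112848} + \frac{74867}{63521}}{t{\left(B{\left(16,o \right)},-551 \right)}} = - \frac{323592}{-471150} + \frac{\frac{80338}{-112848} + \frac{74867}{63521}}{\left(-1\right) \left(-551\right)} = \left(-323592\right) \left(- \frac{1}{471150}\right) + \frac{80338 \left(- \frac{1}{112848}\right) + 74867 \cdot \frac{1}{63521}}{551} = \frac{53932}{78525} + \left(- \frac{40169}{56424} + \frac{74867}{63521}\right) \frac{1}{551} = \frac{53932}{78525} + \frac{1672720559}{3584108904} \cdot \frac{1}{551} = \frac{53932}{78525} + \frac{1672720559}{1974844006104} = \frac{35546212439698801}{51691541859772200}$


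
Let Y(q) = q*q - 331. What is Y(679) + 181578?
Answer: 642288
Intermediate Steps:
Y(q) = -331 + q**2 (Y(q) = q**2 - 331 = -331 + q**2)
Y(679) + 181578 = (-331 + 679**2) + 181578 = (-331 + 461041) + 181578 = 460710 + 181578 = 642288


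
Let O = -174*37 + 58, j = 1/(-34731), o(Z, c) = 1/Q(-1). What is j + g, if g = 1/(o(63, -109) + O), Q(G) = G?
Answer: -4568/24624279 ≈ -0.00018551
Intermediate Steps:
o(Z, c) = -1 (o(Z, c) = 1/(-1) = -1)
j = -1/34731 ≈ -2.8793e-5
O = -6380 (O = -58*111 + 58 = -6438 + 58 = -6380)
g = -1/6381 (g = 1/(-1 - 6380) = 1/(-6381) = -1/6381 ≈ -0.00015672)
j + g = -1/34731 - 1/6381 = -4568/24624279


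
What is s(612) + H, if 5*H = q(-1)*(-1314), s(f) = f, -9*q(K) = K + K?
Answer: 2768/5 ≈ 553.60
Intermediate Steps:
q(K) = -2*K/9 (q(K) = -(K + K)/9 = -2*K/9)
H = -292/5 (H = (-2/9*(-1)*(-1314))/5 = ((2/9)*(-1314))/5 = (⅕)*(-292) = -292/5 ≈ -58.400)
s(612) + H = 612 - 292/5 = 2768/5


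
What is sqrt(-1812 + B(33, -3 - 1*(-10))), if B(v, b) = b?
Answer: 19*I*sqrt(5) ≈ 42.485*I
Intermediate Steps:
sqrt(-1812 + B(33, -3 - 1*(-10))) = sqrt(-1812 + (-3 - 1*(-10))) = sqrt(-1812 + (-3 + 10)) = sqrt(-1812 + 7) = sqrt(-1805) = 19*I*sqrt(5)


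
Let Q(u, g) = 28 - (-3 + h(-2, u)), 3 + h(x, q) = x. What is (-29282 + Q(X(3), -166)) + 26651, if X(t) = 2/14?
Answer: -2595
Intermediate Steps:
X(t) = ⅐ (X(t) = 2*(1/14) = ⅐)
h(x, q) = -3 + x
Q(u, g) = 36 (Q(u, g) = 28 - (-3 + (-3 - 2)) = 28 - (-3 - 5) = 28 - 1*(-8) = 28 + 8 = 36)
(-29282 + Q(X(3), -166)) + 26651 = (-29282 + 36) + 26651 = -29246 + 26651 = -2595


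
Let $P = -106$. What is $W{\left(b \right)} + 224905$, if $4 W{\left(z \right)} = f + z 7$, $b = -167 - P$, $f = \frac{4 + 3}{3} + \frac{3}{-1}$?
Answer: $\frac{2697577}{12} \approx 2.248 \cdot 10^{5}$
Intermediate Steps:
$f = - \frac{2}{3}$ ($f = 7 \cdot \frac{1}{3} + 3 \left(-1\right) = \frac{7}{3} - 3 = - \frac{2}{3} \approx -0.66667$)
$b = -61$ ($b = -167 - -106 = -167 + 106 = -61$)
$W{\left(z \right)} = - \frac{1}{6} + \frac{7 z}{4}$ ($W{\left(z \right)} = \frac{- \frac{2}{3} + z 7}{4} = \frac{- \frac{2}{3} + 7 z}{4} = - \frac{1}{6} + \frac{7 z}{4}$)
$W{\left(b \right)} + 224905 = \left(- \frac{1}{6} + \frac{7}{4} \left(-61\right)\right) + 224905 = \left(- \frac{1}{6} - \frac{427}{4}\right) + 224905 = - \frac{1283}{12} + 224905 = \frac{2697577}{12}$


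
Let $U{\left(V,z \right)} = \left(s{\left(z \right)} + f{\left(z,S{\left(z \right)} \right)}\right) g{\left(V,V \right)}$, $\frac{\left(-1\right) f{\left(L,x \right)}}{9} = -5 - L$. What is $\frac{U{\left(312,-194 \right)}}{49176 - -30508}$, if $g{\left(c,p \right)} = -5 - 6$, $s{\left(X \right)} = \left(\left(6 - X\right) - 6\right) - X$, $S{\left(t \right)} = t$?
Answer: $\frac{1313}{7244} \approx 0.18125$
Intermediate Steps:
$f{\left(L,x \right)} = 45 + 9 L$ ($f{\left(L,x \right)} = - 9 \left(-5 - L\right) = 45 + 9 L$)
$s{\left(X \right)} = - 2 X$ ($s{\left(X \right)} = \left(\left(6 - X\right) - 6\right) - X = - X - X = - 2 X$)
$g{\left(c,p \right)} = -11$ ($g{\left(c,p \right)} = -5 - 6 = -11$)
$U{\left(V,z \right)} = -495 - 77 z$ ($U{\left(V,z \right)} = \left(- 2 z + \left(45 + 9 z\right)\right) \left(-11\right) = \left(45 + 7 z\right) \left(-11\right) = -495 - 77 z$)
$\frac{U{\left(312,-194 \right)}}{49176 - -30508} = \frac{-495 - -14938}{49176 - -30508} = \frac{-495 + 14938}{49176 + 30508} = \frac{14443}{79684} = 14443 \cdot \frac{1}{79684} = \frac{1313}{7244}$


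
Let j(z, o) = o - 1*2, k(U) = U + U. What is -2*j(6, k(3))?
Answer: -8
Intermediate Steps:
k(U) = 2*U
j(z, o) = -2 + o (j(z, o) = o - 2 = -2 + o)
-2*j(6, k(3)) = -2*(-2 + 2*3) = -2*(-2 + 6) = -2*4 = -8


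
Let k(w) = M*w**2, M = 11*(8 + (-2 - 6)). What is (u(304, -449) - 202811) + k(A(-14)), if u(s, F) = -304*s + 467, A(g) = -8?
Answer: -294760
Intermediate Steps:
M = 0 (M = 11*(8 - 8) = 11*0 = 0)
u(s, F) = 467 - 304*s
k(w) = 0 (k(w) = 0*w**2 = 0)
(u(304, -449) - 202811) + k(A(-14)) = ((467 - 304*304) - 202811) + 0 = ((467 - 92416) - 202811) + 0 = (-91949 - 202811) + 0 = -294760 + 0 = -294760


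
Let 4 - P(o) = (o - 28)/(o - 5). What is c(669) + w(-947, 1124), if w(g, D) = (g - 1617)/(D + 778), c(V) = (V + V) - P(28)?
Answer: 1267352/951 ≈ 1332.7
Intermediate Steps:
P(o) = 4 - (-28 + o)/(-5 + o) (P(o) = 4 - (o - 28)/(o - 5) = 4 - (-28 + o)/(-5 + o))
c(V) = -4 + 2*V (c(V) = (V + V) - (8 + 3*28)/(-5 + 28) = 2*V - (8 + 84)/23 = 2*V - 92/23 = 2*V - 1*4 = 2*V - 4 = -4 + 2*V)
w(g, D) = (-1617 + g)/(778 + D)
c(669) + w(-947, 1124) = (-4 + 2*669) + (-1617 - 947)/(778 + 1124) = (-4 + 1338) - 2564/1902 = 1334 + (1/1902)*(-2564) = 1334 - 1282/951 = 1267352/951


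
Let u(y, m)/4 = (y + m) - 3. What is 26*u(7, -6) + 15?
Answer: -193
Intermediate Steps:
u(y, m) = -12 + 4*m + 4*y (u(y, m) = 4*((y + m) - 3) = 4*((m + y) - 3) = 4*(-3 + m + y) = -12 + 4*m + 4*y)
26*u(7, -6) + 15 = 26*(-12 + 4*(-6) + 4*7) + 15 = 26*(-12 - 24 + 28) + 15 = 26*(-8) + 15 = -208 + 15 = -193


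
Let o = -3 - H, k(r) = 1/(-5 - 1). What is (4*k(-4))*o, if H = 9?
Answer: 8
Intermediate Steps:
k(r) = -⅙ (k(r) = 1/(-6) = -⅙)
o = -12 (o = -3 - 1*9 = -3 - 9 = -12)
(4*k(-4))*o = (4*(-⅙))*(-12) = -⅔*(-12) = 8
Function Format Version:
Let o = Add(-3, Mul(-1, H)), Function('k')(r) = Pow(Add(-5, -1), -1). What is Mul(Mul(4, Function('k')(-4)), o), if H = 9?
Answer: 8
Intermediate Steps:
Function('k')(r) = Rational(-1, 6) (Function('k')(r) = Pow(-6, -1) = Rational(-1, 6))
o = -12 (o = Add(-3, Mul(-1, 9)) = Add(-3, -9) = -12)
Mul(Mul(4, Function('k')(-4)), o) = Mul(Mul(4, Rational(-1, 6)), -12) = Mul(Rational(-2, 3), -12) = 8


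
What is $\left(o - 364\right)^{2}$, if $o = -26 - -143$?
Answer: $61009$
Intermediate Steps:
$o = 117$ ($o = -26 + 143 = 117$)
$\left(o - 364\right)^{2} = \left(117 - 364\right)^{2} = \left(-247\right)^{2} = 61009$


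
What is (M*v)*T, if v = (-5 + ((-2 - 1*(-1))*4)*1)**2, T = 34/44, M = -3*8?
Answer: -16524/11 ≈ -1502.2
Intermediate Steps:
M = -24
T = 17/22 (T = 34*(1/44) = 17/22 ≈ 0.77273)
v = 81 (v = (-5 + ((-2 + 1)*4)*1)**2 = (-5 - 1*4*1)**2 = (-5 - 4*1)**2 = (-5 - 4)**2 = (-9)**2 = 81)
(M*v)*T = -24*81*(17/22) = -1944*17/22 = -16524/11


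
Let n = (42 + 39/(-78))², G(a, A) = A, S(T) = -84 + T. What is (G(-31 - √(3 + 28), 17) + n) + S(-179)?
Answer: 5905/4 ≈ 1476.3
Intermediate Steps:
n = 6889/4 (n = (42 + 39*(-1/78))² = (42 - ½)² = (83/2)² = 6889/4 ≈ 1722.3)
(G(-31 - √(3 + 28), 17) + n) + S(-179) = (17 + 6889/4) + (-84 - 179) = 6957/4 - 263 = 5905/4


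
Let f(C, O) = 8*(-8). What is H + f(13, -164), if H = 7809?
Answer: 7745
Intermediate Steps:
f(C, O) = -64
H + f(13, -164) = 7809 - 64 = 7745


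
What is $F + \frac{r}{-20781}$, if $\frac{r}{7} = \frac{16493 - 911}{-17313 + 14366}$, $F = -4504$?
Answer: $- \frac{13134861374}{2916267} \approx -4504.0$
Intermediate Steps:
$r = - \frac{15582}{421}$ ($r = 7 \frac{16493 - 911}{-17313 + 14366} = 7 \frac{15582}{-2947} = 7 \cdot 15582 \left(- \frac{1}{2947}\right) = 7 \left(- \frac{2226}{421}\right) = - \frac{15582}{421} \approx -37.012$)
$F + \frac{r}{-20781} = -4504 - \frac{15582}{421 \left(-20781\right)} = -4504 - - \frac{5194}{2916267} = -4504 + \frac{5194}{2916267} = - \frac{13134861374}{2916267}$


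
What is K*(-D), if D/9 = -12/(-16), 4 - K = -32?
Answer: -243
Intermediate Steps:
K = 36 (K = 4 - 1*(-32) = 4 + 32 = 36)
D = 27/4 (D = 9*(-12/(-16)) = 9*(-12*(-1/16)) = 9*(3/4) = 27/4 ≈ 6.7500)
K*(-D) = 36*(-1*27/4) = 36*(-27/4) = -243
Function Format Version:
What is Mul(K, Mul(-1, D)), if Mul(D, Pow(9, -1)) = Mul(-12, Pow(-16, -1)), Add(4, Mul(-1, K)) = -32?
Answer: -243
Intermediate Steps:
K = 36 (K = Add(4, Mul(-1, -32)) = Add(4, 32) = 36)
D = Rational(27, 4) (D = Mul(9, Mul(-12, Pow(-16, -1))) = Mul(9, Mul(-12, Rational(-1, 16))) = Mul(9, Rational(3, 4)) = Rational(27, 4) ≈ 6.7500)
Mul(K, Mul(-1, D)) = Mul(36, Mul(-1, Rational(27, 4))) = Mul(36, Rational(-27, 4)) = -243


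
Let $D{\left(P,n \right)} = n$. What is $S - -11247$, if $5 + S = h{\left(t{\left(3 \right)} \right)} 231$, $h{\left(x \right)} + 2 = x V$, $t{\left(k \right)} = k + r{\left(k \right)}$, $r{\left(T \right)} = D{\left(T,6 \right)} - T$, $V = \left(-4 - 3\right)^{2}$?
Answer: $78694$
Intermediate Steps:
$V = 49$ ($V = \left(-7\right)^{2} = 49$)
$r{\left(T \right)} = 6 - T$
$t{\left(k \right)} = 6$ ($t{\left(k \right)} = k - \left(-6 + k\right) = 6$)
$h{\left(x \right)} = -2 + 49 x$ ($h{\left(x \right)} = -2 + x 49 = -2 + 49 x$)
$S = 67447$ ($S = -5 + \left(-2 + 49 \cdot 6\right) 231 = -5 + \left(-2 + 294\right) 231 = -5 + 292 \cdot 231 = -5 + 67452 = 67447$)
$S - -11247 = 67447 - -11247 = 67447 + 11247 = 78694$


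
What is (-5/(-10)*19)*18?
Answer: 171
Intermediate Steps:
(-5/(-10)*19)*18 = (-5*(-⅒)*19)*18 = ((½)*19)*18 = (19/2)*18 = 171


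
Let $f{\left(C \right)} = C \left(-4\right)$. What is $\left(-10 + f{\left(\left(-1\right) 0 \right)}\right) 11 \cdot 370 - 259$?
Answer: $-40959$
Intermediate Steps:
$f{\left(C \right)} = - 4 C$
$\left(-10 + f{\left(\left(-1\right) 0 \right)}\right) 11 \cdot 370 - 259 = \left(-10 - 4 \left(\left(-1\right) 0\right)\right) 11 \cdot 370 - 259 = \left(-10 - 0\right) 11 \cdot 370 - 259 = \left(-10 + 0\right) 11 \cdot 370 - 259 = \left(-10\right) 11 \cdot 370 - 259 = \left(-110\right) 370 - 259 = -40700 - 259 = -40959$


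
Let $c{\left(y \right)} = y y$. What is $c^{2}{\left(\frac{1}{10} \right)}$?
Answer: $\frac{1}{10000} \approx 0.0001$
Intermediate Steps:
$c{\left(y \right)} = y^{2}$
$c^{2}{\left(\frac{1}{10} \right)} = \left(\left(\frac{1}{10}\right)^{2}\right)^{2} = \left(\frac{1}{100}\right)^{2} = \frac{1}{10000}$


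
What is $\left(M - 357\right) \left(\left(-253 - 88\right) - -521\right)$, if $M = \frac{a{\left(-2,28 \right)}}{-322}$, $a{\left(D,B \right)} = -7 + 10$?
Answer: $- \frac{10346130}{161} \approx -64262.0$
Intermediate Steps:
$a{\left(D,B \right)} = 3$
$M = - \frac{3}{322}$ ($M = \frac{3}{-322} = 3 \left(- \frac{1}{322}\right) = - \frac{3}{322} \approx -0.0093168$)
$\left(M - 357\right) \left(\left(-253 - 88\right) - -521\right) = \left(- \frac{3}{322} - 357\right) \left(\left(-253 - 88\right) - -521\right) = - \frac{114957 \left(-341 + \left(-136 + 657\right)\right)}{322} = - \frac{114957 \left(-341 + 521\right)}{322} = \left(- \frac{114957}{322}\right) 180 = - \frac{10346130}{161}$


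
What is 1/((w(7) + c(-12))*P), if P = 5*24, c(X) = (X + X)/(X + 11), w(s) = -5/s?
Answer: 7/19560 ≈ 0.00035787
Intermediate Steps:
c(X) = 2*X/(11 + X) (c(X) = (2*X)/(11 + X) = 2*X/(11 + X))
P = 120
1/((w(7) + c(-12))*P) = 1/((-5/7 + 2*(-12)/(11 - 12))*120) = 1/((-5*⅐ + 2*(-12)/(-1))*120) = 1/((-5/7 + 2*(-12)*(-1))*120) = 1/((-5/7 + 24)*120) = 1/((163/7)*120) = 1/(19560/7) = 7/19560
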